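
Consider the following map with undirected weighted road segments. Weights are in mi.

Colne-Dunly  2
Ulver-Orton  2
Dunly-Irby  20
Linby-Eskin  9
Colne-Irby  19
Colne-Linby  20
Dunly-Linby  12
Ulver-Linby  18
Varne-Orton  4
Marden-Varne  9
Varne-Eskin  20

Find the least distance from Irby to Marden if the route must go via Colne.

Shortest Irby→Colne: Irby → Colne = 19
Shortest Colne→Marden: Colne → Dunly → Linby → Ulver → Orton → Varne → Marden = 47
Total via Colne: 19 + 47 = 66 mi.

66 mi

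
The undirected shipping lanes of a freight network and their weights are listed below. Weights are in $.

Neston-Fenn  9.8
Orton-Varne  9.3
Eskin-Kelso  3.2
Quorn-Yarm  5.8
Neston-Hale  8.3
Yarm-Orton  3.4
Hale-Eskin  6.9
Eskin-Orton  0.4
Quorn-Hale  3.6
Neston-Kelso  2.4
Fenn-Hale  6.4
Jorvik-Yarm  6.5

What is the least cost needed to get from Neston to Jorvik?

$15.9

Compare a few routes:
Neston–Kelso–Eskin–Orton–Yarm–Jorvik: 2.4+3.2+0.4+3.4+6.5 = 15.9
Neston–Hale–Quorn–Yarm–Jorvik: 8.3+3.6+5.8+6.5 = 24.2
Cheapest is Neston–Kelso–Eskin–Orton–Yarm–Jorvik at $15.9.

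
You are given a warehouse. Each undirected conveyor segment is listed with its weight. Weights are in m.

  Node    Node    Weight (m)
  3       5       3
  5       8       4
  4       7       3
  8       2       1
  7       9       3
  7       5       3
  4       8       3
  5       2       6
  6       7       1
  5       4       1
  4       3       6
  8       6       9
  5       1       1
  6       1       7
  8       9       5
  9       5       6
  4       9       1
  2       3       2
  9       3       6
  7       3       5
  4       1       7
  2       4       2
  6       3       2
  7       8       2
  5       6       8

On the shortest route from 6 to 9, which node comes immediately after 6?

Compare a few routes:
6 → 7 → 5 → 4 → 9: 1+3+1+1 = 6
6 → 3 → 2 → 4 → 9: 2+2+2+1 = 7
6 → 7 → 4 → 9: 1+3+1 = 5
6 → 7 → 9: 1+3 = 4
Cheapest is 6 → 7 → 9 at 4 m.
So from 6 the first move is to 7.

7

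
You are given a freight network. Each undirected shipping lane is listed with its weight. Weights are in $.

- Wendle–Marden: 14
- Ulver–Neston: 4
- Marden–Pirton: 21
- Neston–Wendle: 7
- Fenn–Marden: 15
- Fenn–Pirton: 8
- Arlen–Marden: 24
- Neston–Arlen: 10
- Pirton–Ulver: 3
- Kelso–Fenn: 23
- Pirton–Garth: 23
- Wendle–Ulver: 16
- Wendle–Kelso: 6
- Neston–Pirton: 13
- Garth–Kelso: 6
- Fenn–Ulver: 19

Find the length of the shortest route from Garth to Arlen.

Enumerating some paths:
Garth - Kelso - Wendle - Ulver - Neston - Arlen: 6+6+16+4+10 = 42
Garth - Pirton - Ulver - Neston - Arlen: 23+3+4+10 = 40
Garth - Kelso - Wendle - Neston - Arlen: 6+6+7+10 = 29
Garth - Pirton - Neston - Arlen: 23+13+10 = 46
Cheapest is Garth - Kelso - Wendle - Neston - Arlen at $29.

$29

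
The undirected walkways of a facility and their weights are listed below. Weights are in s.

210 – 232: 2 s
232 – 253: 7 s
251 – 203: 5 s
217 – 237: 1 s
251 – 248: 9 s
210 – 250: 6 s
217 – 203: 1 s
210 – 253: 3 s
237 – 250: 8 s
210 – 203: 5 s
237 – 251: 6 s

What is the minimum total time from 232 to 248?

Shortest distances from 232:
232: 0
210: 2  (via 232)
253: 5  (via 210)
203: 7  (via 210)
217: 8  (via 203)
250: 8  (via 210)
237: 9  (via 217)
251: 12  (via 203)
248: 21  (via 251)
Shortest route: 232 → 210 → 203 → 251 → 248 = 21 s.

21 s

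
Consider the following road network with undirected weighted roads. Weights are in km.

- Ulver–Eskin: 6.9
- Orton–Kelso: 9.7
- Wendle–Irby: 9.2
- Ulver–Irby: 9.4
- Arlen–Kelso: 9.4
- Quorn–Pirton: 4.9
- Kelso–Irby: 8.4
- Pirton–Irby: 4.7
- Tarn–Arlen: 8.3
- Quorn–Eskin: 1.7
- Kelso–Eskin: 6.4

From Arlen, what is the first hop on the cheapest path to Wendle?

Kelso

Compare a few routes:
Arlen → Kelso → Irby → Wendle: 9.4+8.4+9.2 = 27
Arlen → Kelso → Eskin → Quorn → Pirton → Irby → Wendle: 9.4+6.4+1.7+4.9+4.7+9.2 = 36.3
The minimum is 27 km via Arlen → Kelso → Irby → Wendle.
So from Arlen the first move is to Kelso.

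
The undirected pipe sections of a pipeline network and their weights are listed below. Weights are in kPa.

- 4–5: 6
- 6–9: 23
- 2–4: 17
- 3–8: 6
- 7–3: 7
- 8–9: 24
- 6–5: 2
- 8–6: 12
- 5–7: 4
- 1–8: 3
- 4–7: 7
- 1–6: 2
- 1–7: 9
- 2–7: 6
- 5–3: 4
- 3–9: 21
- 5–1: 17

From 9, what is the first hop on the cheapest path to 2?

Enumerating some paths:
9 - 3 - 7 - 2: 21+7+6 = 34
9 - 3 - 5 - 7 - 2: 21+4+4+6 = 35
9 - 6 - 5 - 7 - 2: 23+2+4+6 = 35
The minimum is 34 kPa via 9 - 3 - 7 - 2.
So from 9 the first move is to 3.

3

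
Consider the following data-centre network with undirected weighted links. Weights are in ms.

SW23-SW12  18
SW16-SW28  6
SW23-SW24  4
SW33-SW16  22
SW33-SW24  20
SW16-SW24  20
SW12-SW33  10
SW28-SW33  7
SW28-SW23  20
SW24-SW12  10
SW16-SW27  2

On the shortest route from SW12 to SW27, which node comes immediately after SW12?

SW33

Enumerating some paths:
SW12 - SW33 - SW16 - SW27: 10+22+2 = 34
SW12 - SW33 - SW28 - SW16 - SW27: 10+7+6+2 = 25
SW12 - SW24 - SW23 - SW28 - SW16 - SW27: 10+4+20+6+2 = 42
SW12 - SW24 - SW16 - SW27: 10+20+2 = 32
The minimum is 25 ms via SW12 - SW33 - SW28 - SW16 - SW27.
So from SW12 the first move is to SW33.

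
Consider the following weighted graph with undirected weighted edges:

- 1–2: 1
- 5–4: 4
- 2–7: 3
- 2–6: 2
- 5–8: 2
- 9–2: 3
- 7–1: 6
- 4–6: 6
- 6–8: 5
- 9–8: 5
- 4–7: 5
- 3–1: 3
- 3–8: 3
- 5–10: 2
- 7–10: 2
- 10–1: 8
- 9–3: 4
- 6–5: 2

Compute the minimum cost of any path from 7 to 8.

Enumerating some paths:
7–2–6–5–8: 3+2+2+2 = 9
7–10–5–8: 2+2+2 = 6
7–2–1–3–8: 3+1+3+3 = 10
Cheapest is 7–10–5–8 at 6.

6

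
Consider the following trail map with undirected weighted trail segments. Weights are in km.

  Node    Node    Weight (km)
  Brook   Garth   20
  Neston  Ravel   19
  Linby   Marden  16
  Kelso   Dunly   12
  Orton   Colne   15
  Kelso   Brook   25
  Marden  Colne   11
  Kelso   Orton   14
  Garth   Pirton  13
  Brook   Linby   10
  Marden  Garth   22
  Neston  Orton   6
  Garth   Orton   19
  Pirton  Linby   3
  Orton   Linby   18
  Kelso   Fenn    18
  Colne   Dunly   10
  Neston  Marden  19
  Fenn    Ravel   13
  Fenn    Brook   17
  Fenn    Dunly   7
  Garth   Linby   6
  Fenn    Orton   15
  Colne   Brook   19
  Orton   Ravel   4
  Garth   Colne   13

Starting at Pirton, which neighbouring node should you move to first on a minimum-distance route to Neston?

Linby

Compare a few routes:
Pirton → Linby → Orton → Neston: 3+18+6 = 27
Pirton → Linby → Garth → Orton → Neston: 3+6+19+6 = 34
Cheapest is Pirton → Linby → Orton → Neston at 27 km.
So from Pirton the first move is to Linby.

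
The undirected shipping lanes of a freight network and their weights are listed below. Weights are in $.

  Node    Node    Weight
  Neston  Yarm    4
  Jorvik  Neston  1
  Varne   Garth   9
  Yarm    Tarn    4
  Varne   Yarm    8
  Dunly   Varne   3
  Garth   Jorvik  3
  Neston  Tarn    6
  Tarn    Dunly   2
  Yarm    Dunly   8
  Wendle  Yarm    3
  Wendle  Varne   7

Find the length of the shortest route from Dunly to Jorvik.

$9

Shortest distances from Dunly:
Dunly: 0
Tarn: 2  (via Dunly)
Varne: 3  (via Dunly)
Yarm: 6  (via Tarn)
Neston: 8  (via Tarn)
Jorvik: 9  (via Neston)
Shortest route: Dunly–Tarn–Neston–Jorvik = $9.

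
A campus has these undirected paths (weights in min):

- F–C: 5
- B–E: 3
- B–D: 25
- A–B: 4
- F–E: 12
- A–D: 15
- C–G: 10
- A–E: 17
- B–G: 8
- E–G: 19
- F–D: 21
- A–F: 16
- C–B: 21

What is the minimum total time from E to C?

Compare a few routes:
E - F - C: 12+5 = 17
E - B - G - C: 3+8+10 = 21
The minimum is 17 min via E - F - C.

17 min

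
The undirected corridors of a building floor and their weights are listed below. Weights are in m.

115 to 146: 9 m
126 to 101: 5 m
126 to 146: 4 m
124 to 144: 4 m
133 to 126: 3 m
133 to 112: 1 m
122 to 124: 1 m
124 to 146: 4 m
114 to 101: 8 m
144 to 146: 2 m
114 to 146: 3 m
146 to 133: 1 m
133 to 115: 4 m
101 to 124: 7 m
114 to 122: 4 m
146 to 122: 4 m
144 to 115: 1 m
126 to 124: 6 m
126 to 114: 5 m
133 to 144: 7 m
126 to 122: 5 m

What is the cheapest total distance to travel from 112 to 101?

Compare a few routes:
112 - 133 - 146 - 126 - 101: 1+1+4+5 = 11
112 - 133 - 126 - 101: 1+3+5 = 9
The minimum is 9 m via 112 - 133 - 126 - 101.

9 m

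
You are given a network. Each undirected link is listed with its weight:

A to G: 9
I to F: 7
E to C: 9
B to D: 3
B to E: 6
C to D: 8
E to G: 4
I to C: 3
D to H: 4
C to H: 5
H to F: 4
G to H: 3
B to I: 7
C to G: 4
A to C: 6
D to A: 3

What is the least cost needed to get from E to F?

Candidate routes:
E → G → C → H → F: 4+4+5+4 = 17
E → G → C → I → F: 4+4+3+7 = 18
E → B → D → H → F: 6+3+4+4 = 17
E → G → H → F: 4+3+4 = 11
The minimum is 11 via E → G → H → F.

11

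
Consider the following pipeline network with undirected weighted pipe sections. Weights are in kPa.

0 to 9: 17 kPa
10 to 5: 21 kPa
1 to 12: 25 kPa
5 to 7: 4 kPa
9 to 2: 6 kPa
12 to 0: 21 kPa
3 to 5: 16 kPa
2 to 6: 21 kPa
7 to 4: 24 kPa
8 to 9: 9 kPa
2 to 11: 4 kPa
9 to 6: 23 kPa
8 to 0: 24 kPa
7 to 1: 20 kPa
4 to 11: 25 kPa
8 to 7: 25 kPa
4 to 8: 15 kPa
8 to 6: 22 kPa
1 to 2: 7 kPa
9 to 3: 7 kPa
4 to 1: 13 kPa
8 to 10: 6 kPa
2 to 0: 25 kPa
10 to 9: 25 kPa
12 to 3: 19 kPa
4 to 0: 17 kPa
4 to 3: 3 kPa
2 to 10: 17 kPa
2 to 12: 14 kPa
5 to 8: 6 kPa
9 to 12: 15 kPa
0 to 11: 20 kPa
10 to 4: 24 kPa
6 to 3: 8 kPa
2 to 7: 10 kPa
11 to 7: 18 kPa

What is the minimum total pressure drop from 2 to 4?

16 kPa

Enumerating some paths:
2 → 9 → 3 → 4: 6+7+3 = 16
2 → 11 → 4: 4+25 = 29
2 → 1 → 4: 7+13 = 20
The minimum is 16 kPa via 2 → 9 → 3 → 4.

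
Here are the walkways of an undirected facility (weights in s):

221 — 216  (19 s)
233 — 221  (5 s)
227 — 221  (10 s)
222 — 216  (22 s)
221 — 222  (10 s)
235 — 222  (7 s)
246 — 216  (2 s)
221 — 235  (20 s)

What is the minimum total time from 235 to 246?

31 s

Candidate routes:
235–222–221–216–246: 7+10+19+2 = 38
235–221–216–246: 20+19+2 = 41
235–222–216–246: 7+22+2 = 31
Cheapest is 235–222–216–246 at 31 s.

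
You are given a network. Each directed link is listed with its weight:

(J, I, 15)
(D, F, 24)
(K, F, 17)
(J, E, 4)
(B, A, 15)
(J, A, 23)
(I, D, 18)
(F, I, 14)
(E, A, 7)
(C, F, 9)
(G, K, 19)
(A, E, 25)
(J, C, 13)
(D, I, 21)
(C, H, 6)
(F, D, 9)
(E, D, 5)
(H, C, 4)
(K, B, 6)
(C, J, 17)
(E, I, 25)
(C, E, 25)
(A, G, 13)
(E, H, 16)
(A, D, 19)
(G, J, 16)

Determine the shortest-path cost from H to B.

70

Compare a few routes:
H - C - J - A - G - K - B: 4+17+23+13+19+6 = 82
H - C - J - E - A - G - K - B: 4+17+4+7+13+19+6 = 70
H - C - E - A - G - K - B: 4+25+7+13+19+6 = 74
The minimum is 70 via H - C - J - E - A - G - K - B.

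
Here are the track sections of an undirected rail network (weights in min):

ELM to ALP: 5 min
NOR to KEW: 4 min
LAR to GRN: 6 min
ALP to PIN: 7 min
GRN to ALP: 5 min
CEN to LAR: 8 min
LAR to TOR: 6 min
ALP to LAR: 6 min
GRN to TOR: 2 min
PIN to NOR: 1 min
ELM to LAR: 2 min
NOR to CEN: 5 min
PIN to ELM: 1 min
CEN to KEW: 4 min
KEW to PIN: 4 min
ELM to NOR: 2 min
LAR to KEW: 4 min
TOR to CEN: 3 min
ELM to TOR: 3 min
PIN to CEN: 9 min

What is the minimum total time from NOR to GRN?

7 min

Candidate routes:
NOR → ELM → TOR → GRN: 2+3+2 = 7
NOR → CEN → TOR → GRN: 5+3+2 = 10
NOR → ELM → LAR → GRN: 2+2+6 = 10
NOR → PIN → ELM → LAR → GRN: 1+1+2+6 = 10
The minimum is 7 min via NOR → ELM → TOR → GRN.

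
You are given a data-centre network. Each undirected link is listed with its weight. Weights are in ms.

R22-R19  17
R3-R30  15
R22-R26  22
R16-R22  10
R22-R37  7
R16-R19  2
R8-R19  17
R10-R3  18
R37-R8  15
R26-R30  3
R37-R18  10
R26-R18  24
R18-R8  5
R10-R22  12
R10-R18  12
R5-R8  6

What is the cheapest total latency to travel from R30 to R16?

Shortest distances from R30:
R30: 0
R26: 3  (via R30)
R3: 15  (via R30)
R22: 25  (via R26)
R18: 27  (via R26)
R37: 32  (via R22)
R8: 32  (via R18)
R10: 33  (via R3)
R16: 35  (via R22)
Shortest route: R30 → R26 → R22 → R16 = 35 ms.

35 ms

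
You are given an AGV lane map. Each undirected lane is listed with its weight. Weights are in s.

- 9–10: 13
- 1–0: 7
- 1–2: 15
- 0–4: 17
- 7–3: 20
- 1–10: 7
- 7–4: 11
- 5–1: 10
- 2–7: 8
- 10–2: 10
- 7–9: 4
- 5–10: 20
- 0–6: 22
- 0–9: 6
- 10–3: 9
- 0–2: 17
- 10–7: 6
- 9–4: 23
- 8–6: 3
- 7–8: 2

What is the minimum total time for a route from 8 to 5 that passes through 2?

Shortest 8→2: 8 → 7 → 2 = 10
Shortest 2→5: 2 → 1 → 5 = 25
Total via 2: 10 + 25 = 35 s.

35 s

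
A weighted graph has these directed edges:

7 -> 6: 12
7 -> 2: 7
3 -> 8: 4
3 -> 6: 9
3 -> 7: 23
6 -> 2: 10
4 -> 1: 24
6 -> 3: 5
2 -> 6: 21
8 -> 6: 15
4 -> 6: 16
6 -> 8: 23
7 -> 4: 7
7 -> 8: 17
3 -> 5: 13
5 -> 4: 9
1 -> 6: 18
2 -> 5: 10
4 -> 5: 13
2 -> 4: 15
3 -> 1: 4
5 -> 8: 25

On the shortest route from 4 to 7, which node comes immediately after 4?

Candidate routes:
4 → 6 → 3 → 7: 16+5+23 = 44
4 → 1 → 6 → 3 → 7: 24+18+5+23 = 70
4 → 5 → 8 → 6 → 3 → 7: 13+25+15+5+23 = 81
The minimum is 44 via 4 → 6 → 3 → 7.
So from 4 the first move is to 6.

6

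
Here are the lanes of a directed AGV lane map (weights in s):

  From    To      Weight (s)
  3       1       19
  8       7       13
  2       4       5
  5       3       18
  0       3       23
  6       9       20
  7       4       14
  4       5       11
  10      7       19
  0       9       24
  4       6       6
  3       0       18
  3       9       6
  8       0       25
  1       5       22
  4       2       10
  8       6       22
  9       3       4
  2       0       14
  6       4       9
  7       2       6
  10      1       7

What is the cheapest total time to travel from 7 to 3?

Running Dijkstra from 7:
7: 0
2: 6  (via 7)
4: 11  (via 2)
6: 17  (via 4)
0: 20  (via 2)
5: 22  (via 4)
9: 37  (via 6)
3: 40  (via 5)
Shortest route: 7–2–4–5–3 = 40 s.

40 s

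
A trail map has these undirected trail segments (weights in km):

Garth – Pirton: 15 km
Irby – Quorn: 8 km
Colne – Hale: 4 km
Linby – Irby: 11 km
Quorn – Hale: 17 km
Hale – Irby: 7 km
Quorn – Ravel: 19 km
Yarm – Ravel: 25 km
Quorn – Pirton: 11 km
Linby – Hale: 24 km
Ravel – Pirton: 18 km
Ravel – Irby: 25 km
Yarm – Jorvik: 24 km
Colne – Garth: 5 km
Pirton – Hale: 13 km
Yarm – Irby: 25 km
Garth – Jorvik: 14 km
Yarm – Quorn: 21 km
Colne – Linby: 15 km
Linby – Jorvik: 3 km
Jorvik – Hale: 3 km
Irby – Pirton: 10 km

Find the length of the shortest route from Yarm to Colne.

Compare a few routes:
Yarm–Jorvik–Hale–Colne: 24+3+4 = 31
Yarm–Irby–Hale–Colne: 25+7+4 = 36
Cheapest is Yarm–Jorvik–Hale–Colne at 31 km.

31 km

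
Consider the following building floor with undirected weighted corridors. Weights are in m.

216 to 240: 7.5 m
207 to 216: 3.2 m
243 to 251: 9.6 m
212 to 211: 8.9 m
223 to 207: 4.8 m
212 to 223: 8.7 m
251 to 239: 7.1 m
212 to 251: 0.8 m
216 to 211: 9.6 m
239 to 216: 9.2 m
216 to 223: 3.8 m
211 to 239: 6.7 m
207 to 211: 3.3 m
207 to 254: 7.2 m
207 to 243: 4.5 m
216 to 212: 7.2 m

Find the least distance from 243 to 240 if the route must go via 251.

Best 243 to 251: 243–251 costing 9.6
Best 251 to 240: 251–212–216–240 costing 15.5
Total via 251: 9.6 + 15.5 = 25.1 m.

25.1 m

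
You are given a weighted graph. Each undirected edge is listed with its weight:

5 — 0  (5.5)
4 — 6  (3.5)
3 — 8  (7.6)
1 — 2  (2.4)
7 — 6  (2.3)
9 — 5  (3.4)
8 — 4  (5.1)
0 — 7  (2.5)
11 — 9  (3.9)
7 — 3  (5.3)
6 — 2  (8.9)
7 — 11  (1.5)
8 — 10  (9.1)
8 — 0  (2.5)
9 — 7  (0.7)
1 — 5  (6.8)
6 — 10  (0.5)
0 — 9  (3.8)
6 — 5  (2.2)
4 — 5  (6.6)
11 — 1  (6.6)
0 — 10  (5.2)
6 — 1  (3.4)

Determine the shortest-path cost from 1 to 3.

Shortest distances from 1:
1: 0
2: 2.4  (via 1)
6: 3.4  (via 1)
10: 3.9  (via 6)
5: 5.6  (via 6)
7: 5.7  (via 6)
9: 6.4  (via 7)
11: 6.6  (via 1)
4: 6.9  (via 6)
0: 8.2  (via 7)
8: 10.7  (via 0)
3: 11  (via 7)
Shortest route: 1–6–7–3 = 11.

11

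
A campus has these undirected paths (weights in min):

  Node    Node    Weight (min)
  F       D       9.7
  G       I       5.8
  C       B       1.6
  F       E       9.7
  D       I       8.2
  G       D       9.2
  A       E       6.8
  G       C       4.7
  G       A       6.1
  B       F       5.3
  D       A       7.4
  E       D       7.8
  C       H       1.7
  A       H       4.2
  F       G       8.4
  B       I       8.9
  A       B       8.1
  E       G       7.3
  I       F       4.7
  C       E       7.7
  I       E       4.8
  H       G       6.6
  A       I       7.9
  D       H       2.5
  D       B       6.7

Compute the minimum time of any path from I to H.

Settle nodes by increasing distance from I:
I: 0
F: 4.7  (via I)
E: 4.8  (via I)
G: 5.8  (via I)
A: 7.9  (via I)
D: 8.2  (via I)
B: 8.9  (via I)
C: 10.5  (via G)
H: 10.7  (via D)
Shortest route: I–D–H = 10.7 min.

10.7 min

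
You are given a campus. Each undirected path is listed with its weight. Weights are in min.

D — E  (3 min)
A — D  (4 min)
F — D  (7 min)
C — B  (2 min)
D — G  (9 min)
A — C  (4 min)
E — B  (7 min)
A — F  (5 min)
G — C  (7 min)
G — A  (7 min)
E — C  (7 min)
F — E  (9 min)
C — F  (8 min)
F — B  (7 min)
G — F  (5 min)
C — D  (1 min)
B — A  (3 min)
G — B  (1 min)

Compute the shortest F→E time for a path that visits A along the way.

Best F to A: F → A costing 5
Shortest A→E: A → D → E = 7
Total via A: 5 + 7 = 12 min.

12 min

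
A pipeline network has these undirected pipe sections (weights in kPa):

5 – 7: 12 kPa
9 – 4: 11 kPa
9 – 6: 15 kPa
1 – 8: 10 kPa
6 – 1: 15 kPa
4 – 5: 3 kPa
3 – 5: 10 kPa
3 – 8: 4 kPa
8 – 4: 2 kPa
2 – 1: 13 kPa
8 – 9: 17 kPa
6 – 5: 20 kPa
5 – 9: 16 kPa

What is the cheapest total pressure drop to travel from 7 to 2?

Settle nodes by increasing distance from 7:
7: 0
5: 12  (via 7)
4: 15  (via 5)
8: 17  (via 4)
3: 21  (via 8)
9: 26  (via 4)
1: 27  (via 8)
6: 32  (via 5)
2: 40  (via 1)
Shortest route: 7 → 5 → 4 → 8 → 1 → 2 = 40 kPa.

40 kPa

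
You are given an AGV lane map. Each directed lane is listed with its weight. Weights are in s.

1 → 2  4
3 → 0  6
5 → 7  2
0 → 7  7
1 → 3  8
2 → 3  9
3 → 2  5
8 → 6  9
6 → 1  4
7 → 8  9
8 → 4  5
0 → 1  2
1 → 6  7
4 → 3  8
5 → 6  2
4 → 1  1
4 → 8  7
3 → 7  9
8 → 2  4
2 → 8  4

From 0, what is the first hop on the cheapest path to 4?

Compare a few routes:
0–1–3–2–8–4: 2+8+5+4+5 = 24
0–1–2–8–4: 2+4+4+5 = 15
0–7–8–4: 7+9+5 = 21
The minimum is 15 s via 0–1–2–8–4.
So from 0 the first move is to 1.

1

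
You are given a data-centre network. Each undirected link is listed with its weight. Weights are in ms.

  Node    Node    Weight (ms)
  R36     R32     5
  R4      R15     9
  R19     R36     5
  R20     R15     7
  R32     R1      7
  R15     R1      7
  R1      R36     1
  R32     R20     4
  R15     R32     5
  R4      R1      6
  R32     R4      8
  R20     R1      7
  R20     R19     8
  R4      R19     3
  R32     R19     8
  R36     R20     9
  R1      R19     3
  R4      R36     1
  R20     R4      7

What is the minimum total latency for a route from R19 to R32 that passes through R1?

Shortest R19→R1: R19–R1 = 3
Shortest R1→R32: R1–R36–R32 = 6
Total via R1: 3 + 6 = 9 ms.

9 ms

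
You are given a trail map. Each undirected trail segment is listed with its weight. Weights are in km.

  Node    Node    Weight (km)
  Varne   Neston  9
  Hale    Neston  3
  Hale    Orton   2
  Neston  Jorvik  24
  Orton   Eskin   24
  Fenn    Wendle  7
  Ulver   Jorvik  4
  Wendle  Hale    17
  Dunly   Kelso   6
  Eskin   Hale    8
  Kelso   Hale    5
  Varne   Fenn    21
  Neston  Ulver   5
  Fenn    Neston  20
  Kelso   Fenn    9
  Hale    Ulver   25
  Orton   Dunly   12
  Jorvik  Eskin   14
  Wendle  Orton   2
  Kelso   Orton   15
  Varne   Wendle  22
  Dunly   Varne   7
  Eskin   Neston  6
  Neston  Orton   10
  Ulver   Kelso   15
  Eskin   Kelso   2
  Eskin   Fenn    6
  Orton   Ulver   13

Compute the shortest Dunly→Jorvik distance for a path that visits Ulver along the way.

23 km

Shortest Dunly→Ulver: Dunly–Kelso–Eskin–Neston–Ulver = 19
Shortest Ulver→Jorvik: Ulver–Jorvik = 4
Total via Ulver: 19 + 4 = 23 km.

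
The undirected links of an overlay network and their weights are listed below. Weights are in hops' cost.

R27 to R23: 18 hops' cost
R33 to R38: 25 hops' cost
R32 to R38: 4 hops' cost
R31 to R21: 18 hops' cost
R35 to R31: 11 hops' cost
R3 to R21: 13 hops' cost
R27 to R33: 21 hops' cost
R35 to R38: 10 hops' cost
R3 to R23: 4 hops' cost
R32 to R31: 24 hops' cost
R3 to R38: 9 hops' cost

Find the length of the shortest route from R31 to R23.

Candidate routes:
R31 - R35 - R38 - R3 - R23: 11+10+9+4 = 34
R31 - R21 - R3 - R23: 18+13+4 = 35
R31 - R32 - R38 - R3 - R23: 24+4+9+4 = 41
Cheapest is R31 - R35 - R38 - R3 - R23 at 34 hops' cost.

34 hops' cost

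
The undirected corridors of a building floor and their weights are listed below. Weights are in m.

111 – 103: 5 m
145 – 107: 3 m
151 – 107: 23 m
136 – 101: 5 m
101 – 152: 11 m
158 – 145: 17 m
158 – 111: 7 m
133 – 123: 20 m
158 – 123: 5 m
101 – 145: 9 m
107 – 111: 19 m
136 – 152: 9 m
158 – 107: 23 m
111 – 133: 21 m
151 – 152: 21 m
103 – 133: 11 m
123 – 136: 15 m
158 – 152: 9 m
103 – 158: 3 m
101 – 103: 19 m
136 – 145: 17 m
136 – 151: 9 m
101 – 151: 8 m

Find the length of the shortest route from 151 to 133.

38 m

Compare a few routes:
151 → 101 → 103 → 133: 8+19+11 = 38
151 → 136 → 152 → 158 → 103 → 133: 9+9+9+3+11 = 41
Cheapest is 151 → 101 → 103 → 133 at 38 m.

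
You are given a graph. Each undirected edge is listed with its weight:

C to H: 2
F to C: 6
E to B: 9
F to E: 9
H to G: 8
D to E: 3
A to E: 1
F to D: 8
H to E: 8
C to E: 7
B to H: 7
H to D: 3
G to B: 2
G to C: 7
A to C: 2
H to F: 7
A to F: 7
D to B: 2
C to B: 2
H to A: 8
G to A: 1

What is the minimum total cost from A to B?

Settle nodes by increasing distance from A:
A: 0
E: 1  (via A)
G: 1  (via A)
C: 2  (via A)
B: 3  (via G)
Shortest route: A–G–B = 3.

3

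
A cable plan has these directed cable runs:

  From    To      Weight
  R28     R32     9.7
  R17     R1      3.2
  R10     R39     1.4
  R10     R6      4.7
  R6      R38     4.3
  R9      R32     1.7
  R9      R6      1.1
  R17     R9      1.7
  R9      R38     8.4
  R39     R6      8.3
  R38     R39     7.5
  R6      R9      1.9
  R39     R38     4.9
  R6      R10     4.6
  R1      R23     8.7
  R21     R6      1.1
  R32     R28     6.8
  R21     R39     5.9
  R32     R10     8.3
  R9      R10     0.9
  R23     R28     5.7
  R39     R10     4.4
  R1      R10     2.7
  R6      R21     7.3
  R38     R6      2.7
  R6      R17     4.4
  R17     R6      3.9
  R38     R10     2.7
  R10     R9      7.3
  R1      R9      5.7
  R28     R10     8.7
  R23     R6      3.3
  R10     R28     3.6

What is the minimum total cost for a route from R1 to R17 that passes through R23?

16.4

Shortest R1→R23: R1 → R23 = 8.7
Shortest R23→R17: R23 → R6 → R17 = 7.7
Total via R23: 8.7 + 7.7 = 16.4.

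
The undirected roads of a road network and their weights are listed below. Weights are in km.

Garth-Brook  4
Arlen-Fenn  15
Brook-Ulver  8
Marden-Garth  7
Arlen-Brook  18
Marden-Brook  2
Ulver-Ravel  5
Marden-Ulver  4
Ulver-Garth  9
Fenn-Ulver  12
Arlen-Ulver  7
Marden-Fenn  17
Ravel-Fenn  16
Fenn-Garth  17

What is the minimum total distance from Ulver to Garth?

9 km

Enumerating some paths:
Ulver–Marden–Brook–Garth: 4+2+4 = 10
Ulver–Garth: 9 = 9
Ulver–Marden–Garth: 4+7 = 11
The minimum is 9 km via Ulver–Garth.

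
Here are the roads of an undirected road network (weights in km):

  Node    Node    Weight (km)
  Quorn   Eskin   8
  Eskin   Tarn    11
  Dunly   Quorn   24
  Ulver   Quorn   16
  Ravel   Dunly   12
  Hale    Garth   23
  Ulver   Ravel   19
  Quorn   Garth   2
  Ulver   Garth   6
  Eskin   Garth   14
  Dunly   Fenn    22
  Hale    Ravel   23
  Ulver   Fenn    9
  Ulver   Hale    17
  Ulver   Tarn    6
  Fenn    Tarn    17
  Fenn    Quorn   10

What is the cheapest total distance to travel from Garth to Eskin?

Settle nodes by increasing distance from Garth:
Garth: 0
Quorn: 2  (via Garth)
Ulver: 6  (via Garth)
Eskin: 10  (via Quorn)
Shortest route: Garth–Quorn–Eskin = 10 km.

10 km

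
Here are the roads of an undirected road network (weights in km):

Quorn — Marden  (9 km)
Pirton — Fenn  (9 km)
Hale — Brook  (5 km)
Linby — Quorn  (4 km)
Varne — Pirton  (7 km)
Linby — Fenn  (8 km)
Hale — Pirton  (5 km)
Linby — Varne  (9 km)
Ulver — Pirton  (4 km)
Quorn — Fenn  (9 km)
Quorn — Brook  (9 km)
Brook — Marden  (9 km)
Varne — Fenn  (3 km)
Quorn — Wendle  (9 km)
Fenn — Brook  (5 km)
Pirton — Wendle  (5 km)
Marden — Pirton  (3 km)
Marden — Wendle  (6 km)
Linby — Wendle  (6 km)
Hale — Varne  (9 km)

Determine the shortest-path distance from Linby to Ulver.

15 km

Running Dijkstra from Linby:
Linby: 0
Quorn: 4  (via Linby)
Wendle: 6  (via Linby)
Fenn: 8  (via Linby)
Varne: 9  (via Linby)
Pirton: 11  (via Wendle)
Marden: 12  (via Wendle)
Brook: 13  (via Quorn)
Ulver: 15  (via Pirton)
Shortest route: Linby → Wendle → Pirton → Ulver = 15 km.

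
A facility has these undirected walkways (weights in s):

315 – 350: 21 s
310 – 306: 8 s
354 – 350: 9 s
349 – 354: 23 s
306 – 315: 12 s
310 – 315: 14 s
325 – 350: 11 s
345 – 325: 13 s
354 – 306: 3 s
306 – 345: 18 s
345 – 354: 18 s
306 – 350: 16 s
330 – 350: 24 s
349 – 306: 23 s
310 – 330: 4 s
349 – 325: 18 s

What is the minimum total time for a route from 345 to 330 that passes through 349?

66 s

Shortest 345→349: 345–325–349 = 31
Best 349 to 330: 349–306–310–330 costing 35
Total via 349: 31 + 35 = 66 s.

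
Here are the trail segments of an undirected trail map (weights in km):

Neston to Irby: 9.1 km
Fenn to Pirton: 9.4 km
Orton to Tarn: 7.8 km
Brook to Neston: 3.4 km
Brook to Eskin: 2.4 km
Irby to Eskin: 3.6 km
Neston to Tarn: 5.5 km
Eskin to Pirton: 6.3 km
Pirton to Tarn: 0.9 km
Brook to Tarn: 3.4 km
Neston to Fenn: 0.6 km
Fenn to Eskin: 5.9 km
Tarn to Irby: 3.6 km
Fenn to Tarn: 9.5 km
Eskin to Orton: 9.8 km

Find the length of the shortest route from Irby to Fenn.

Candidate routes:
Irby → Eskin → Fenn: 3.6+5.9 = 9.5
Irby → Tarn → Neston → Fenn: 3.6+5.5+0.6 = 9.7
Irby → Neston → Fenn: 9.1+0.6 = 9.7
Cheapest is Irby → Eskin → Fenn at 9.5 km.

9.5 km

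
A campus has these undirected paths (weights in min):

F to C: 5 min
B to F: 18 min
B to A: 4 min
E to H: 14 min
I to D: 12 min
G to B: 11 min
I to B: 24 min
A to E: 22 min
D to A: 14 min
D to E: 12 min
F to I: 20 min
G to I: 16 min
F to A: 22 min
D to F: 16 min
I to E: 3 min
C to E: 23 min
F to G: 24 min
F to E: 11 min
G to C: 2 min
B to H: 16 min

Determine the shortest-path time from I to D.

12 min

Compare a few routes:
I - E - D: 3+12 = 15
I - D: 12 = 12
I - E - F - D: 3+11+16 = 30
Cheapest is I - D at 12 min.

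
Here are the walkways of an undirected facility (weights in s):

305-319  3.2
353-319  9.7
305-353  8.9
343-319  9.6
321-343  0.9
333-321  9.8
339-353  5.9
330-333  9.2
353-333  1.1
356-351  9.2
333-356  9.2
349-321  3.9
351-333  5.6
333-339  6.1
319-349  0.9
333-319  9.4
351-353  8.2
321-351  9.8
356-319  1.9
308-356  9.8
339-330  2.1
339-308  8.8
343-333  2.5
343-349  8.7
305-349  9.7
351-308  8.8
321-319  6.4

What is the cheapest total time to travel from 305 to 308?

14.9 s

Settle nodes by increasing distance from 305:
305: 0
319: 3.2  (via 305)
349: 4.1  (via 319)
356: 5.1  (via 319)
321: 8  (via 349)
353: 8.9  (via 305)
343: 8.9  (via 321)
333: 10  (via 353)
351: 14.3  (via 356)
339: 14.8  (via 353)
308: 14.9  (via 356)
Shortest route: 305–319–356–308 = 14.9 s.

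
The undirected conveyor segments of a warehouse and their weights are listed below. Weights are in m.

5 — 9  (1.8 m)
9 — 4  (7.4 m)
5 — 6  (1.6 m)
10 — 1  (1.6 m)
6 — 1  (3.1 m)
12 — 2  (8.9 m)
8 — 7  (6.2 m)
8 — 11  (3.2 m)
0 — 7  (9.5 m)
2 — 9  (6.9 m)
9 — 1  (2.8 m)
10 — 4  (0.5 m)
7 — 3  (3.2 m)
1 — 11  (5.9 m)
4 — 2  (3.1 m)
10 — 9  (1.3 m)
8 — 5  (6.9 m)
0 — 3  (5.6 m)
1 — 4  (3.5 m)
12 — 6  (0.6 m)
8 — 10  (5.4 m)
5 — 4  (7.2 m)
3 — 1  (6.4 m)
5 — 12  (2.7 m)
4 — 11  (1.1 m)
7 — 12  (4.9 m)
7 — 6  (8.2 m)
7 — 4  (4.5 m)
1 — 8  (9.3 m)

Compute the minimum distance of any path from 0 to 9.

Settle nodes by increasing distance from 0:
0: 0
3: 5.6  (via 0)
7: 8.8  (via 3)
1: 12  (via 3)
4: 13.3  (via 7)
10: 13.6  (via 1)
12: 13.7  (via 7)
6: 14.3  (via 12)
11: 14.4  (via 4)
9: 14.8  (via 1)
Shortest route: 0–3–1–9 = 14.8 m.

14.8 m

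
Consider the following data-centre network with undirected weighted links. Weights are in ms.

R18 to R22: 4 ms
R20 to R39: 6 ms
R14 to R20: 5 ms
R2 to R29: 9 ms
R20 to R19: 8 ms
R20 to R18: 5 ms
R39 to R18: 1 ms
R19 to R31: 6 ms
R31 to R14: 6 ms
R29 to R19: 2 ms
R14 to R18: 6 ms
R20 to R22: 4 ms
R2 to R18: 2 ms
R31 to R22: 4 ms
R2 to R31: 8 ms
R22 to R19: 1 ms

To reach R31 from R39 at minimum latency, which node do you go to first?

Compare a few routes:
R39 → R18 → R2 → R31: 1+2+8 = 11
R39 → R18 → R22 → R19 → R31: 1+4+1+6 = 12
R39 → R18 → R22 → R31: 1+4+4 = 9
R39 → R18 → R14 → R31: 1+6+6 = 13
The minimum is 9 ms via R39 → R18 → R22 → R31.
So from R39 the first move is to R18.

R18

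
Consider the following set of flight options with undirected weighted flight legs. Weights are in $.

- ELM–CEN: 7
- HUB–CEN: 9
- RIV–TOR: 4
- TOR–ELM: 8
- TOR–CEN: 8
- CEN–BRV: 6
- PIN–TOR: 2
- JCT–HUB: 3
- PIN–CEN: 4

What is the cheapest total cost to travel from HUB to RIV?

Compare a few routes:
HUB → CEN → TOR → RIV: 9+8+4 = 21
HUB → CEN → PIN → TOR → RIV: 9+4+2+4 = 19
Cheapest is HUB → CEN → PIN → TOR → RIV at $19.

$19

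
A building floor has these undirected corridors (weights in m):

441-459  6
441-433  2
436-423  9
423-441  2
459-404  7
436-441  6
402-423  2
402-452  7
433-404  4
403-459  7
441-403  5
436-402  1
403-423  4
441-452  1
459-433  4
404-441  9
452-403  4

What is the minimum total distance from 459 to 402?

10 m

Enumerating some paths:
459–403–423–402: 7+4+2 = 13
459–441–436–402: 6+6+1 = 13
459–441–423–402: 6+2+2 = 10
459–433–441–436–402: 4+2+6+1 = 13
The minimum is 10 m via 459–441–423–402.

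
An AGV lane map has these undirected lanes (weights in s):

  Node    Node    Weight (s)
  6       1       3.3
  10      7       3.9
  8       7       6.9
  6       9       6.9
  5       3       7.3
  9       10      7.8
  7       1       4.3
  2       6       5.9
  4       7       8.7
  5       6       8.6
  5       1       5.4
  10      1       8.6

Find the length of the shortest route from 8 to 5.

Shortest distances from 8:
8: 0
7: 6.9  (via 8)
10: 10.8  (via 7)
1: 11.2  (via 7)
6: 14.5  (via 1)
4: 15.6  (via 7)
5: 16.6  (via 1)
Shortest route: 8–7–1–5 = 16.6 s.

16.6 s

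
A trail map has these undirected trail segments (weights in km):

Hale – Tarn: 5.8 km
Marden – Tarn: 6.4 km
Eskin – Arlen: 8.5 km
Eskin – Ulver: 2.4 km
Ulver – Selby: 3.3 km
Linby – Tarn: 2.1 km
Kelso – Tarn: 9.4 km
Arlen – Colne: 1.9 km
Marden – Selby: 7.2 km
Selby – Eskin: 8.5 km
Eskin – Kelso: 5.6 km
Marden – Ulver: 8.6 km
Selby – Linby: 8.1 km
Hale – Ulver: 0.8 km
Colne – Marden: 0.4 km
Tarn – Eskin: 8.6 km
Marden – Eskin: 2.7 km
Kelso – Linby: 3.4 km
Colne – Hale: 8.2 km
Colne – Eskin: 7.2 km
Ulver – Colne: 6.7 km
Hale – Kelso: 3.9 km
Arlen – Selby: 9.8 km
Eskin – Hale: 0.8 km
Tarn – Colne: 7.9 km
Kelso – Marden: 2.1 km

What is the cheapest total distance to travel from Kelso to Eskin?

Candidate routes:
Kelso - Marden - Eskin: 2.1+2.7 = 4.8
Kelso - Hale - Eskin: 3.9+0.8 = 4.7
Cheapest is Kelso - Hale - Eskin at 4.7 km.

4.7 km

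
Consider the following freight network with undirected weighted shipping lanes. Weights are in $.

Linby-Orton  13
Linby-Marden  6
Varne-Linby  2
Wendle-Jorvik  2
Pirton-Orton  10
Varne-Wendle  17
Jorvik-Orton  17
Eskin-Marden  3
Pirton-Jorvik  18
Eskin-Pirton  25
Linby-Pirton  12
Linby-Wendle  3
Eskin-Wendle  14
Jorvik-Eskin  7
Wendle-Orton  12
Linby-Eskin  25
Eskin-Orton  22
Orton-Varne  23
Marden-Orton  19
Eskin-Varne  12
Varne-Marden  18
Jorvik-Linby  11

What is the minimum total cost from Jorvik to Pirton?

Running Dijkstra from Jorvik:
Jorvik: 0
Wendle: 2  (via Jorvik)
Linby: 5  (via Wendle)
Eskin: 7  (via Jorvik)
Varne: 7  (via Linby)
Marden: 10  (via Eskin)
Orton: 14  (via Wendle)
Pirton: 17  (via Linby)
Shortest route: Jorvik–Wendle–Linby–Pirton = $17.

$17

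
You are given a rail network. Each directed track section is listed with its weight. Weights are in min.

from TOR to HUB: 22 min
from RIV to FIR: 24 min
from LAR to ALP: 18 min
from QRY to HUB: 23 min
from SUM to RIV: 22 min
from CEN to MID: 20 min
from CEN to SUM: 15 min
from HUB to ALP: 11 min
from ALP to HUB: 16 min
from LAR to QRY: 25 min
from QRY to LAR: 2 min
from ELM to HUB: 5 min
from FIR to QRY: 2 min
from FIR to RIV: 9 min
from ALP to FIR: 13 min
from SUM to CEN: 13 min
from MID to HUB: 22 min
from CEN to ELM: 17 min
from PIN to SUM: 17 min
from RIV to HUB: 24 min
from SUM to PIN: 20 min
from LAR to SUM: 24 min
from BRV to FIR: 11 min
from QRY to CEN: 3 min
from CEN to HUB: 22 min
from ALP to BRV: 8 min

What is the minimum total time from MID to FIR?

46 min

Settle nodes by increasing distance from MID:
MID: 0
HUB: 22  (via MID)
ALP: 33  (via HUB)
BRV: 41  (via ALP)
FIR: 46  (via ALP)
Shortest route: MID → HUB → ALP → FIR = 46 min.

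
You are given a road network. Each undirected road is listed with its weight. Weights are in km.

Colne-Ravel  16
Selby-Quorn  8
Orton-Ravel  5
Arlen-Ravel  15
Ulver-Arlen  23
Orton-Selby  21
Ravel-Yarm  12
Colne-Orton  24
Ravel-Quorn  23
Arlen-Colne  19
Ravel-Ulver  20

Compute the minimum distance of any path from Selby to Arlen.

41 km

Shortest distances from Selby:
Selby: 0
Quorn: 8  (via Selby)
Orton: 21  (via Selby)
Ravel: 26  (via Orton)
Yarm: 38  (via Ravel)
Arlen: 41  (via Ravel)
Shortest route: Selby → Orton → Ravel → Arlen = 41 km.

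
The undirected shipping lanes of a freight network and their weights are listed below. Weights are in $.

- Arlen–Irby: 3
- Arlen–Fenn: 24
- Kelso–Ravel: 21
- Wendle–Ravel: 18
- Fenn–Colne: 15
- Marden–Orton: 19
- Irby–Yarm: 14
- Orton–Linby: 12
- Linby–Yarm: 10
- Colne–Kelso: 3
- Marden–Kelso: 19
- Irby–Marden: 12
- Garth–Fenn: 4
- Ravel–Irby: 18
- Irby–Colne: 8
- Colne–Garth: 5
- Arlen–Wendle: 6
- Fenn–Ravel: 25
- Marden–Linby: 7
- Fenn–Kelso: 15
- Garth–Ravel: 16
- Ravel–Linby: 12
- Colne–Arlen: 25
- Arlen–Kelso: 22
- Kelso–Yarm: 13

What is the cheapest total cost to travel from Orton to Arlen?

$34

Candidate routes:
Orton–Linby–Ravel–Wendle–Arlen: 12+12+18+6 = 48
Orton–Linby–Yarm–Irby–Arlen: 12+10+14+3 = 39
Orton–Linby–Ravel–Irby–Arlen: 12+12+18+3 = 45
Orton–Marden–Irby–Arlen: 19+12+3 = 34
The minimum is $34 via Orton–Marden–Irby–Arlen.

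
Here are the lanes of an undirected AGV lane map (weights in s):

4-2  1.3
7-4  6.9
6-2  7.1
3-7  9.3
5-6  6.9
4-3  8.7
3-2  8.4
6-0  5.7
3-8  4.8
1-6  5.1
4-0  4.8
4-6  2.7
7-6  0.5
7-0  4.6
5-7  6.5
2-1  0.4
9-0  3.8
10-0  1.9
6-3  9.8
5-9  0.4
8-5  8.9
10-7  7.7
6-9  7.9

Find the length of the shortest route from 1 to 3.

8.8 s

Shortest distances from 1:
1: 0
2: 0.4  (via 1)
4: 1.7  (via 2)
6: 4.4  (via 4)
7: 4.9  (via 6)
0: 6.5  (via 4)
10: 8.4  (via 0)
3: 8.8  (via 2)
Shortest route: 1–2–3 = 8.8 s.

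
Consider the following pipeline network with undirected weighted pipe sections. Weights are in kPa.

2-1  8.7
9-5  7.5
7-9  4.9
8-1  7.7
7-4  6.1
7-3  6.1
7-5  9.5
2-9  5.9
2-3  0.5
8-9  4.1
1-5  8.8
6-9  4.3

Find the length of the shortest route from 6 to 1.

16.1 kPa

Enumerating some paths:
6 → 9 → 8 → 1: 4.3+4.1+7.7 = 16.1
6 → 9 → 5 → 1: 4.3+7.5+8.8 = 20.6
6 → 9 → 2 → 1: 4.3+5.9+8.7 = 18.9
The minimum is 16.1 kPa via 6 → 9 → 8 → 1.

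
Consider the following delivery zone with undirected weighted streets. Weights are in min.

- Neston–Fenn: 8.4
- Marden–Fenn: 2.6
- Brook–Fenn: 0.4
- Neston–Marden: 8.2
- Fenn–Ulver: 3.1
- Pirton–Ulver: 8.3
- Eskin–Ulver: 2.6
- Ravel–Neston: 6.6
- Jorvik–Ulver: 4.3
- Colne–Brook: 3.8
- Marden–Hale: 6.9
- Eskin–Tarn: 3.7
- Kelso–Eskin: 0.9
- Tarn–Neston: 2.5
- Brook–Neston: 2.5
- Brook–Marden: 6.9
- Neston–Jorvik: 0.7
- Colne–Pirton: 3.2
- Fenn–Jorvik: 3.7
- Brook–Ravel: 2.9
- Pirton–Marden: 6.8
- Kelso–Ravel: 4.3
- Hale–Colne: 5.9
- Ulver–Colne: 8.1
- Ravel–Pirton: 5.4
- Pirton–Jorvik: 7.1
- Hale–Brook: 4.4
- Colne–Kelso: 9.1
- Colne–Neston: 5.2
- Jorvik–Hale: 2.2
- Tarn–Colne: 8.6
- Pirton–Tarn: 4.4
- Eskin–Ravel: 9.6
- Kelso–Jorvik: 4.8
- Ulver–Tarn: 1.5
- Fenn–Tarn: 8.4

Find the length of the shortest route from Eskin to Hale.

7.9 min

Candidate routes:
Eskin–Tarn–Neston–Jorvik–Hale: 3.7+2.5+0.7+2.2 = 9.1
Eskin–Kelso–Jorvik–Hale: 0.9+4.8+2.2 = 7.9
Cheapest is Eskin–Kelso–Jorvik–Hale at 7.9 min.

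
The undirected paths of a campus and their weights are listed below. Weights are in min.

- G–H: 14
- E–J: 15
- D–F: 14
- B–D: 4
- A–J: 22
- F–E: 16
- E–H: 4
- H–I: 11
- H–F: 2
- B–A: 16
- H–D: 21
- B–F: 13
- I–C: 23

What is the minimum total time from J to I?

30 min

Enumerating some paths:
J → E → H → I: 15+4+11 = 30
J → E → F → H → I: 15+16+2+11 = 44
J → A → B → F → H → I: 22+16+13+2+11 = 64
The minimum is 30 min via J → E → H → I.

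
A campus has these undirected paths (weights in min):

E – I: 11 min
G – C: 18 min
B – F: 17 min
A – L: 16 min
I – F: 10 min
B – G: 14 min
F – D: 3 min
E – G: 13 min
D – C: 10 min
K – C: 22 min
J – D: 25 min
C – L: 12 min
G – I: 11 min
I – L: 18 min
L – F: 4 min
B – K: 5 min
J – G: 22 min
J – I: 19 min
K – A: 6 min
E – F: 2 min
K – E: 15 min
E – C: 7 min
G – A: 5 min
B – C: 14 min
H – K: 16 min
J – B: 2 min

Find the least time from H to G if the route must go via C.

Shortest H→C: H–K–B–C = 35
Shortest C→G: C–G = 18
Total via C: 35 + 18 = 53 min.

53 min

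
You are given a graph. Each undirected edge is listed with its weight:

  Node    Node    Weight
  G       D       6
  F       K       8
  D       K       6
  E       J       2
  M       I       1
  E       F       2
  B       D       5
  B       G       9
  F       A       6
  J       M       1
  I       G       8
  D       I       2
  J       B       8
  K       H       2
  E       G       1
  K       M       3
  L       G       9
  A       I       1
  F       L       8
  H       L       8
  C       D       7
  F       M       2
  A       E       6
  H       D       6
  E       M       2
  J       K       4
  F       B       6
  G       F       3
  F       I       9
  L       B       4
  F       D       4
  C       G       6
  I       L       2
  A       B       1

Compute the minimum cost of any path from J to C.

Settle nodes by increasing distance from J:
J: 0
M: 1  (via J)
E: 2  (via J)
I: 2  (via M)
A: 3  (via I)
F: 3  (via M)
G: 3  (via E)
B: 4  (via A)
D: 4  (via I)
K: 4  (via J)
L: 4  (via I)
H: 6  (via K)
C: 9  (via G)
Shortest route: J–E–G–C = 9.

9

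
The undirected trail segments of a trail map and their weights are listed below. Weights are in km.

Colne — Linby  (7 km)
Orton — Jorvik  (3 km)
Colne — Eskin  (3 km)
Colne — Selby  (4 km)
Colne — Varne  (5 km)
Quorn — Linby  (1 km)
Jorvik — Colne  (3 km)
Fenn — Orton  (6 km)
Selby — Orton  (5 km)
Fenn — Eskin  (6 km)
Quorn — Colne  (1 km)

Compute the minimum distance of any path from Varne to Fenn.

Compare a few routes:
Varne–Colne–Eskin–Fenn: 5+3+6 = 14
Varne–Colne–Jorvik–Orton–Fenn: 5+3+3+6 = 17
Varne–Colne–Selby–Orton–Fenn: 5+4+5+6 = 20
The minimum is 14 km via Varne–Colne–Eskin–Fenn.

14 km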